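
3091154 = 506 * 6109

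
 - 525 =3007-3532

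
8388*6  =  50328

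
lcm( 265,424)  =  2120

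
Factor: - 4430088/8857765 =-2^3*3^2*5^ (  -  1)*7^( - 1 )*13^1*17^(-1)*4733^1*14887^( - 1)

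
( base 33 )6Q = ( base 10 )224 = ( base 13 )143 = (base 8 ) 340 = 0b11100000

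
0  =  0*810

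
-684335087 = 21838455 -706173542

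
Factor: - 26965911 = -3^1*7^1 *29^1*44279^1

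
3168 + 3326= 6494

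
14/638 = 7/319 = 0.02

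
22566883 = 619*36457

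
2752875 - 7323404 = - 4570529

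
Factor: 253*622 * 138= 21716508 = 2^2*3^1*11^1*23^2*311^1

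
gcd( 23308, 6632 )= 4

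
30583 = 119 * 257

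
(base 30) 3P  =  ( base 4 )1303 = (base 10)115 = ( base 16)73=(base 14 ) 83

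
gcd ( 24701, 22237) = 1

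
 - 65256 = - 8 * 8157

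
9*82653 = 743877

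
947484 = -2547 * (- 372)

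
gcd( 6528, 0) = 6528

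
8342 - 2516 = 5826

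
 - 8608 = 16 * ( - 538)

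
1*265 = 265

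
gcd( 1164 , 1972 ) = 4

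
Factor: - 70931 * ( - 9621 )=3^2 * 7^1*1069^1 * 10133^1 = 682427151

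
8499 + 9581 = 18080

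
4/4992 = 1/1248 = 0.00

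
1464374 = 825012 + 639362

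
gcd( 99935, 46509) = 1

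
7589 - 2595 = 4994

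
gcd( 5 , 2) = 1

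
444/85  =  5+ 19/85= 5.22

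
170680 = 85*2008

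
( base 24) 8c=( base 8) 314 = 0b11001100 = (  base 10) 204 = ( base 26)7m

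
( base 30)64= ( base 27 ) 6m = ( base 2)10111000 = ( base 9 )224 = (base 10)184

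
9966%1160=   686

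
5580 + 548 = 6128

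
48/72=2/3 = 0.67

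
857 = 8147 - 7290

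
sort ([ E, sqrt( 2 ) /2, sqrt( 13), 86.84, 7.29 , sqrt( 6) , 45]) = [ sqrt( 2)/2,sqrt( 6 ), E,sqrt( 13), 7.29, 45, 86.84]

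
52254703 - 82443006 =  - 30188303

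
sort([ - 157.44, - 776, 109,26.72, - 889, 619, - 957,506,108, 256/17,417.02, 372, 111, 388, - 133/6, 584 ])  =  [-957, - 889, -776, -157.44,-133/6, 256/17, 26.72, 108, 109, 111,372, 388, 417.02,506,584, 619] 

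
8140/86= 4070/43 = 94.65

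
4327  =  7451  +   - 3124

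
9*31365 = 282285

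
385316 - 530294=-144978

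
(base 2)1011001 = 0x59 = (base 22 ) 41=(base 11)81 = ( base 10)89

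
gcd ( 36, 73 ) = 1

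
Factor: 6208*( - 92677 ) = - 2^6* 13^1 *97^1 * 7129^1 = - 575338816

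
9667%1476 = 811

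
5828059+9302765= 15130824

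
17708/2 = 8854 = 8854.00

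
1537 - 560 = 977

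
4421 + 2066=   6487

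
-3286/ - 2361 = 3286/2361 = 1.39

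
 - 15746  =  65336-81082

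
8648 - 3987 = 4661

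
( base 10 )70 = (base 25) 2K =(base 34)22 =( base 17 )42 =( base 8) 106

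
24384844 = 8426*2894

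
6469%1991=496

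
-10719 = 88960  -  99679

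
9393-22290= - 12897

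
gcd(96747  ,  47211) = 3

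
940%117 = 4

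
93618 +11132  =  104750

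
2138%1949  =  189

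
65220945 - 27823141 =37397804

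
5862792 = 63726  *92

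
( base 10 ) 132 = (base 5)1012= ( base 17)7D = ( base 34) 3u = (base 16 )84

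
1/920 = 1/920 = 0.00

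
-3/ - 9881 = 3/9881=0.00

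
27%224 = 27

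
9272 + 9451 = 18723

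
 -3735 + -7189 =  - 10924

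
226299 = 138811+87488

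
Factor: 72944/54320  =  47/35=5^( - 1 )*7^(-1 )* 47^1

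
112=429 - 317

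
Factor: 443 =443^1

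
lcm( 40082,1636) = 80164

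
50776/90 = 25388/45 = 564.18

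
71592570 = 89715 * 798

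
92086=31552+60534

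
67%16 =3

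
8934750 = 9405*950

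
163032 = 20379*8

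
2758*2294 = 6326852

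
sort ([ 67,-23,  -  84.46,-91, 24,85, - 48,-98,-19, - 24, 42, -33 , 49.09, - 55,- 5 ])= [ - 98, - 91,-84.46, - 55, - 48, - 33,-24,-23,  -  19 ,-5 , 24, 42, 49.09,67, 85] 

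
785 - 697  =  88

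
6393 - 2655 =3738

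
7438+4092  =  11530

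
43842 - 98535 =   -  54693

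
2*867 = 1734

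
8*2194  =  17552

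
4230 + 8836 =13066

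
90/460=9/46 =0.20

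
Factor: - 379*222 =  - 2^1* 3^1 * 37^1*379^1 = -84138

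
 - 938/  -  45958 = 469/22979 = 0.02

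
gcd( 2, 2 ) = 2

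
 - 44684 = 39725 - 84409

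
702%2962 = 702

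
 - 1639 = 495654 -497293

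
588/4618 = 294/2309 = 0.13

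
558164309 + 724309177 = 1282473486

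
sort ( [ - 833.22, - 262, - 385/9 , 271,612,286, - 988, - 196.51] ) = [  -  988, - 833.22,-262, - 196.51, - 385/9, 271 , 286 , 612]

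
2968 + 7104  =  10072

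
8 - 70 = -62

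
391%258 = 133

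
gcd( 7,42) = 7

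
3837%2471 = 1366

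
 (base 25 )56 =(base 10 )131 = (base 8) 203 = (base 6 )335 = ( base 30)4B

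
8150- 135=8015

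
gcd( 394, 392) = 2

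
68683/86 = 68683/86 = 798.64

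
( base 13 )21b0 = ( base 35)3tg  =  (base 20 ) BF6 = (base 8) 11142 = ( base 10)4706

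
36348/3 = 12116 = 12116.00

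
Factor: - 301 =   -  7^1*43^1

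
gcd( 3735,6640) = 415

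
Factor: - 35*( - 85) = 5^2*7^1 * 17^1 = 2975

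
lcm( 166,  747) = 1494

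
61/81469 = 61/81469  =  0.00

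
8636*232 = 2003552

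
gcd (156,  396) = 12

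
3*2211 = 6633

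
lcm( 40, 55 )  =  440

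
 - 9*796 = -7164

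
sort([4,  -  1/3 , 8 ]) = [ - 1/3, 4, 8]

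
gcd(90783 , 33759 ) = 99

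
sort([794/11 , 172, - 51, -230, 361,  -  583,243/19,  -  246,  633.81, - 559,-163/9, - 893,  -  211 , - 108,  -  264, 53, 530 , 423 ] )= [ - 893, - 583, - 559, - 264, - 246,  -  230, - 211, - 108,-51, -163/9, 243/19, 53, 794/11, 172, 361 , 423,530, 633.81]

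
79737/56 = 11391/8= 1423.88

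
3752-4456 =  - 704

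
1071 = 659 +412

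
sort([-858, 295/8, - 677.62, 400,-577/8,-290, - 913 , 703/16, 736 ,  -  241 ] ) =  [  -  913, - 858,-677.62 , - 290,-241,-577/8, 295/8 , 703/16,400,736 ] 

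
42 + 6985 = 7027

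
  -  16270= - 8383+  - 7887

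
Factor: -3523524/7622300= - 880881/1905575  =  - 3^1*5^( - 2 )*7^( - 1)*479^1*613^1*10889^( - 1 ) 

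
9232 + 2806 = 12038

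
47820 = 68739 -20919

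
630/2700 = 7/30 =0.23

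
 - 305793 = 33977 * ( - 9)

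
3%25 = 3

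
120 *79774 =9572880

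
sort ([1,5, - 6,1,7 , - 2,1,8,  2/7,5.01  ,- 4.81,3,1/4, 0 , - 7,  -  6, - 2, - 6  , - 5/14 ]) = [ - 7, - 6, - 6, - 6 , - 4.81, - 2, - 2,-5/14,0,1/4,2/7,1,1 , 1,3 , 5, 5.01,7,  8]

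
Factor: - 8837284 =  - 2^2*109^1*20269^1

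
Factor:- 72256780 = - 2^2*5^1*383^1*9433^1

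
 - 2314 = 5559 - 7873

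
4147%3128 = 1019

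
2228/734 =3 + 13/367 = 3.04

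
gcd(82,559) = 1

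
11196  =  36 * 311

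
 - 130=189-319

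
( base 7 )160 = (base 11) 83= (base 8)133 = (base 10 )91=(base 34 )2n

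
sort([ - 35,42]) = [- 35,42]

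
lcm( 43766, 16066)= 1269214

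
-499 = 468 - 967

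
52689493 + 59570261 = 112259754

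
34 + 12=46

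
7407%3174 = 1059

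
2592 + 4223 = 6815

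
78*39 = 3042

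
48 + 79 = 127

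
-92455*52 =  - 4807660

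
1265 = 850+415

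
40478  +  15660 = 56138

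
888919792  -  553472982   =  335446810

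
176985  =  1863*95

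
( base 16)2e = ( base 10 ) 46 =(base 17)2C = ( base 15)31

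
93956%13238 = 1290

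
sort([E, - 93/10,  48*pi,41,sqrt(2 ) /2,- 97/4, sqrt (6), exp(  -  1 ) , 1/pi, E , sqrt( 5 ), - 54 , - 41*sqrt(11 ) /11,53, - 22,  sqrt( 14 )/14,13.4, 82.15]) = [ - 54, - 97/4 , - 22, - 41*sqrt( 11)/11,- 93/10,sqrt(14 )/14,1/pi,exp(-1 ),sqrt( 2)/2,sqrt( 5),sqrt(6 ), E, E,13.4, 41,53,82.15, 48 *pi ]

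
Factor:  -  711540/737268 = -885/917 = - 3^1*5^1*7^ (  -  1)*59^1*131^( - 1)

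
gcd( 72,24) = 24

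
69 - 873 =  - 804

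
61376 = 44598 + 16778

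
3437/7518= 491/1074 = 0.46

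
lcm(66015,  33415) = 2706615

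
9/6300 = 1/700 = 0.00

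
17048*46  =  784208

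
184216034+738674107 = 922890141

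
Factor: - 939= - 3^1*313^1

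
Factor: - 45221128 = - 2^3*23^1* 179^1 *1373^1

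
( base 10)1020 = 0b1111111100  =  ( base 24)1ic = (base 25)1fk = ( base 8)1774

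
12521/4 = 12521/4 = 3130.25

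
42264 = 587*72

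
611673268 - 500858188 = 110815080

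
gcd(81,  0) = 81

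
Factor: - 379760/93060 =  - 2^2*3^( - 2 ) * 11^(-1)*101^1 = - 404/99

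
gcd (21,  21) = 21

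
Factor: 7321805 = 5^1 * 359^1*4079^1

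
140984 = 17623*8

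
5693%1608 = 869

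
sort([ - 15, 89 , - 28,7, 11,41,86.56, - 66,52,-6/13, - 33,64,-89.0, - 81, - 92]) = [- 92, - 89.0,-81 , - 66, - 33, - 28, - 15,  -  6/13, 7,11 , 41,52,  64, 86.56,89] 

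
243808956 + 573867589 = 817676545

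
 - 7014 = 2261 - 9275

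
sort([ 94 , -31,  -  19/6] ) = [ - 31, - 19/6, 94]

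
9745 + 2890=12635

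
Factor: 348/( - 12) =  - 29= - 29^1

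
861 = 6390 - 5529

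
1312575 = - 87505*(-15)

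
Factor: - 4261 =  - 4261^1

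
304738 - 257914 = 46824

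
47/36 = 1 + 11/36 = 1.31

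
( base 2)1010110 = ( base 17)51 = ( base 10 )86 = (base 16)56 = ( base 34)2i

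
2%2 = 0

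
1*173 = 173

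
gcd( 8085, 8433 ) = 3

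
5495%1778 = 161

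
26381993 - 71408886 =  - 45026893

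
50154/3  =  16718=16718.00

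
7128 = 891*8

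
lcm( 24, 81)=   648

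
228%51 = 24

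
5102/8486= 2551/4243 = 0.60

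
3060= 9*340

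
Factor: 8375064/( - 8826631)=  - 2^3*3^1*11^( - 1)*151^1*2311^1 * 802421^( - 1)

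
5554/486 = 2777/243 =11.43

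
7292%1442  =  82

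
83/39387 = 83/39387 = 0.00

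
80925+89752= 170677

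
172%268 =172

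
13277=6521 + 6756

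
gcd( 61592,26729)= 1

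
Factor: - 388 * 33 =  - 2^2 * 3^1 * 11^1 * 97^1 = - 12804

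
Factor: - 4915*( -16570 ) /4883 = 81441550/4883 = 2^1*5^2*19^(- 1 )*257^(  -  1)*983^1 * 1657^1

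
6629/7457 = 6629/7457 = 0.89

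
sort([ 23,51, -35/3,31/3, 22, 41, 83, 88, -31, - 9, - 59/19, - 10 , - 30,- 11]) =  [-31, - 30, - 35/3,-11,-10 , - 9, - 59/19,31/3,22, 23, 41 , 51,  83, 88 ]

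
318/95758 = 159/47879 = 0.00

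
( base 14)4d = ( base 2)1000101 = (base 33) 23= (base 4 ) 1011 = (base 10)69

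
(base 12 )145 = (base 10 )197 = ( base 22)8l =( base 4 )3011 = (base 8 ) 305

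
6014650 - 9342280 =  - 3327630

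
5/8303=5/8303 = 0.00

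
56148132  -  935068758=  - 878920626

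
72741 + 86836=159577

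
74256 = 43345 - - 30911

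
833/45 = 833/45 = 18.51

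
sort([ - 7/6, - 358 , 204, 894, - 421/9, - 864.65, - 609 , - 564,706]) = [-864.65, - 609, - 564,-358,-421/9,-7/6 , 204,706, 894]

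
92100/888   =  103+53/74 = 103.72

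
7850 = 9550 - 1700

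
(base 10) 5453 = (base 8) 12515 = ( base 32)5ad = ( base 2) 1010101001101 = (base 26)81J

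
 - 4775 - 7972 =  - 12747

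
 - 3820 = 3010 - 6830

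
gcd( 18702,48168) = 18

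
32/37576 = 4/4697 = 0.00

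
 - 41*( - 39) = 1599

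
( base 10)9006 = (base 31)9BG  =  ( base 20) 12a6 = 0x232e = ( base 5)242011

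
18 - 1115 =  - 1097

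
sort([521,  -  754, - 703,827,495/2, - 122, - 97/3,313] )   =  [- 754, - 703, - 122, - 97/3,495/2,313,521, 827]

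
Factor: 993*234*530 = 123151860 = 2^2 *3^3*5^1*13^1*53^1*331^1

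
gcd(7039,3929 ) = 1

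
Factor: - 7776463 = - 17^1*61^1*7499^1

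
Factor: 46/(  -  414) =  - 1/9 = - 3^( - 2 ) 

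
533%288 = 245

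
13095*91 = 1191645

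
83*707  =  58681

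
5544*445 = 2467080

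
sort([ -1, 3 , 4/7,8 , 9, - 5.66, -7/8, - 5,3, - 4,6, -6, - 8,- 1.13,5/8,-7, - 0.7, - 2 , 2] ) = [ - 8,-7 , - 6, - 5.66, - 5, - 4, - 2, - 1.13, - 1, - 7/8,- 0.7, 4/7, 5/8,2, 3, 3,6  ,  8,9 ] 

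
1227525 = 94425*13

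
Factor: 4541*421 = 1911761 =19^1*239^1*  421^1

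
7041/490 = 7041/490 = 14.37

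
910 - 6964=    -6054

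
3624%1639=346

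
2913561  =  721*4041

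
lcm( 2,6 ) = 6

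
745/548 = 1 + 197/548= 1.36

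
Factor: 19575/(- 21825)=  - 87/97 = - 3^1*29^1*97^(  -  1 )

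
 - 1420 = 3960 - 5380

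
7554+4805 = 12359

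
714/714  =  1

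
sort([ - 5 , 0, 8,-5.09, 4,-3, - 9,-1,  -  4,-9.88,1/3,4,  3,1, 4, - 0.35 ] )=[ - 9.88,  -  9, - 5.09, - 5,  -  4, - 3,-1,- 0.35, 0,1/3, 1 , 3, 4, 4,4, 8 ] 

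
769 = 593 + 176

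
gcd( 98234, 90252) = 2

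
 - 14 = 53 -67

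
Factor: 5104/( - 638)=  -8 = - 2^3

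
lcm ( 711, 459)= 36261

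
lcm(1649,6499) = 110483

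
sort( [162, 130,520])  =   [130, 162,520] 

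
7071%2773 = 1525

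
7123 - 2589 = 4534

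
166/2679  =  166/2679  =  0.06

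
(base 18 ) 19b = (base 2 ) 111110001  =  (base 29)H4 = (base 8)761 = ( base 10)497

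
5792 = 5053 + 739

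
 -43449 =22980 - 66429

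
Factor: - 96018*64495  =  -2^1 *3^1*5^1*13^1*1231^1*12899^1  =  - 6192680910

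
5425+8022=13447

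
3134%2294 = 840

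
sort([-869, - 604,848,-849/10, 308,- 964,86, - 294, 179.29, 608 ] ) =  [  -  964, - 869,- 604, - 294 ,-849/10, 86 , 179.29, 308,608,  848]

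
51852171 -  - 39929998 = 91782169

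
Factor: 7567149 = 3^1*19^1*132757^1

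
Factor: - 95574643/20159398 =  - 2^ ( - 1)* 7^( - 1 )*31^1*53^( - 1)*101^( - 1) * 269^( - 1)* 599^1*5147^1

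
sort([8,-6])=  [ - 6, 8 ]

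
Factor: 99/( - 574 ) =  - 2^( - 1 )*3^2*7^( - 1)* 11^1 * 41^(  -  1 ) 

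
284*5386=1529624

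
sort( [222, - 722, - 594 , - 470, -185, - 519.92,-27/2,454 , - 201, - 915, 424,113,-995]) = [ - 995, - 915, - 722,  -  594,- 519.92, - 470,-201, - 185, - 27/2,113, 222, 424, 454] 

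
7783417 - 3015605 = 4767812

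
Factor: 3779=3779^1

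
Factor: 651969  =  3^5*2683^1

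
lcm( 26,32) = 416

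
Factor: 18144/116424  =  12/77 =2^2*3^1*7^( - 1 )*11^(-1 )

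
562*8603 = 4834886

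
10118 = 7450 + 2668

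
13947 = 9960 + 3987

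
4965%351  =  51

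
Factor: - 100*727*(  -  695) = 50526500= 2^2*5^3*139^1*727^1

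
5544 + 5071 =10615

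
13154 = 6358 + 6796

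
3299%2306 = 993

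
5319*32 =170208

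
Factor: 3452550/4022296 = 2^(  -  2 ) *3^1 * 5^2*23017^1*502787^ ( - 1) = 1726275/2011148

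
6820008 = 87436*78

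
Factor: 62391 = 3^1 * 7^1 * 2971^1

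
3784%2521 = 1263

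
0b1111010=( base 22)5C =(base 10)122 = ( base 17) 73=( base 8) 172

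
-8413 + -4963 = - 13376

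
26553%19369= 7184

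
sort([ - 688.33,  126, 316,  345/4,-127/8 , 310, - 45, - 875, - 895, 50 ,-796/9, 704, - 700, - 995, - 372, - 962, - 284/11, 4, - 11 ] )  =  [  -  995, - 962, - 895, - 875, - 700, - 688.33 , - 372, - 796/9 , - 45, - 284/11, - 127/8, - 11,4, 50, 345/4, 126, 310,316 , 704]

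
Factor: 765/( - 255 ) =  -  3 = - 3^1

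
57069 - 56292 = 777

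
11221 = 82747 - 71526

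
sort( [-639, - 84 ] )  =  [-639,-84 ] 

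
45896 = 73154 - 27258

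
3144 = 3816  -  672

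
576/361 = 576/361 = 1.60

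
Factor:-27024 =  - 2^4*3^1 * 563^1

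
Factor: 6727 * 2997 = 20160819 =3^4 *7^1 * 31^2*37^1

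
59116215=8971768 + 50144447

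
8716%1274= 1072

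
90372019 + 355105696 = 445477715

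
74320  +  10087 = 84407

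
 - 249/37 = -7+10/37  =  - 6.73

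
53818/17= 53818/17 = 3165.76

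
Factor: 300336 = 2^4*3^1* 6257^1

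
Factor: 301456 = 2^4 * 83^1*227^1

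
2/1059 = 2/1059 = 0.00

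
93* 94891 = 8824863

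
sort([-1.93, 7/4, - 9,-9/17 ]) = [ - 9, - 1.93, - 9/17, 7/4] 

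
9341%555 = 461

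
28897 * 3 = 86691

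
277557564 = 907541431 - 629983867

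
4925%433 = 162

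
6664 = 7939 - 1275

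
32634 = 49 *666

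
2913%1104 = 705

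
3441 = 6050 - 2609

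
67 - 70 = -3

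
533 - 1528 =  - 995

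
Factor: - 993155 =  - 5^1*139^1*1429^1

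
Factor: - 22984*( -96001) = 2206486984 = 2^3 * 13^2*17^1*96001^1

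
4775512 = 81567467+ - 76791955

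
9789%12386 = 9789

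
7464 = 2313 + 5151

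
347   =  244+103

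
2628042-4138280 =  - 1510238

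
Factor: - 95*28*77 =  - 2^2*5^1*7^2*11^1 * 19^1 = -204820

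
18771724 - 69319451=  - 50547727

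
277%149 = 128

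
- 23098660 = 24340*( - 949) 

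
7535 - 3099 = 4436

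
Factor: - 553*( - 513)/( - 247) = -14931/13  =  -  3^3*7^1  *13^( - 1)*79^1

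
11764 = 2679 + 9085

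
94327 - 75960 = 18367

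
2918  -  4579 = -1661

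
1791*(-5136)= -9198576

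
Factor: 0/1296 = 0^1 = 0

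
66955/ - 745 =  - 90 + 19/149 = -89.87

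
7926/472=16 + 187/236 = 16.79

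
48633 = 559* 87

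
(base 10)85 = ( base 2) 1010101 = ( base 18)4d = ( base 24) 3D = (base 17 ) 50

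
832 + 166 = 998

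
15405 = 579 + 14826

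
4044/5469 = 1348/1823 = 0.74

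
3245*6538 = 21215810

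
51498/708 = 8583/118 = 72.74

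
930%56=34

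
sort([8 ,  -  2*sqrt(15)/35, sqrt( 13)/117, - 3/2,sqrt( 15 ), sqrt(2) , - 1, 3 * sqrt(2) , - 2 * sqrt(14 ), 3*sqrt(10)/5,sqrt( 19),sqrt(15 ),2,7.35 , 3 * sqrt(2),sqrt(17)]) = [ - 2*sqrt( 14), - 3/2,-1, - 2 * sqrt(15)/35,sqrt (13 ) /117, sqrt(2 ),3*sqrt(10 ) /5,2 , sqrt(15 ),sqrt(15), sqrt( 17),  3 * sqrt(2 ) , 3 * sqrt (2 ) , sqrt(19 ), 7.35,8]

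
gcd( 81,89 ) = 1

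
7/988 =7/988 = 0.01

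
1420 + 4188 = 5608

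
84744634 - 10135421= 74609213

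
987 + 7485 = 8472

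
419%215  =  204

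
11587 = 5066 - -6521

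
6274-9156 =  - 2882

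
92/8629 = 92/8629 = 0.01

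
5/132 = 5/132=0.04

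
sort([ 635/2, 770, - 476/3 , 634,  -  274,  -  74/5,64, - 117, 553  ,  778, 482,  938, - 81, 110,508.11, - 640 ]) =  [ -640,-274, - 476/3, - 117,-81, -74/5,  64, 110,  635/2,482,508.11,553, 634,770, 778,938]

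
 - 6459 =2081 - 8540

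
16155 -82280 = - 66125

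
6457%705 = 112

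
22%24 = 22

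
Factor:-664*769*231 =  - 117952296=-2^3*3^1*7^1*11^1*83^1 * 769^1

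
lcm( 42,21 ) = 42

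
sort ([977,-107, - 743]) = [  -  743, - 107,977 ] 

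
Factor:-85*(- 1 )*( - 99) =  - 3^2*5^1*11^1 * 17^1 = - 8415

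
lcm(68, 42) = 1428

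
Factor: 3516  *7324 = 25751184 = 2^4*3^1*293^1*1831^1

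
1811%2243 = 1811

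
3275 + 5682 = 8957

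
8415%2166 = 1917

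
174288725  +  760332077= 934620802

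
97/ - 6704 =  - 1 +6607/6704 = - 0.01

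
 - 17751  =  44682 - 62433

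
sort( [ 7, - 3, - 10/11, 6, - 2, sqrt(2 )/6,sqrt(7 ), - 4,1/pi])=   [ - 4, -3, - 2, - 10/11, sqrt (2)/6, 1/pi , sqrt( 7),6,7 ] 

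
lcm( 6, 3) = 6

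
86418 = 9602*9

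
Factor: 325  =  5^2*13^1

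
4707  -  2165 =2542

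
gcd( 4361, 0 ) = 4361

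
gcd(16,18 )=2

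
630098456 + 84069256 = 714167712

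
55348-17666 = 37682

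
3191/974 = 3191/974 = 3.28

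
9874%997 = 901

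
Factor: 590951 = 101^1*5851^1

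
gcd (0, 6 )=6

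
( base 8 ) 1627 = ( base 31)TK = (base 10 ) 919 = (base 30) 10J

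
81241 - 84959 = -3718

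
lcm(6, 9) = 18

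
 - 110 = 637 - 747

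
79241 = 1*79241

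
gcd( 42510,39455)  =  65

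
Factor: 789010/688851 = 2^1*3^( - 3 )*5^1*31^( - 1) * 823^( - 1) * 78901^1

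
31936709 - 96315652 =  - 64378943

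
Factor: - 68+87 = 19^1 = 19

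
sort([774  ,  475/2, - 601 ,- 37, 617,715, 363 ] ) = [  -  601, -37, 475/2, 363, 617, 715, 774]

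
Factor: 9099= 3^3*337^1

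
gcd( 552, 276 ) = 276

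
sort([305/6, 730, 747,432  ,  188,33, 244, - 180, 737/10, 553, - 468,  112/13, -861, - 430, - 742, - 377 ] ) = [ - 861,-742, - 468  , - 430, - 377, - 180,112/13,33, 305/6, 737/10,188,  244,  432, 553,730, 747 ]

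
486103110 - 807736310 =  - 321633200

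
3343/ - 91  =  -3343/91  =  - 36.74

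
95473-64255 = 31218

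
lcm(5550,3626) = 271950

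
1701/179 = 1701/179 = 9.50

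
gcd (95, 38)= 19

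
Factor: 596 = 2^2*149^1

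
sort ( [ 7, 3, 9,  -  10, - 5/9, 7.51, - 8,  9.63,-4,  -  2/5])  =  [ - 10, - 8 ,  -  4,-5/9,-2/5, 3, 7,7.51, 9, 9.63 ]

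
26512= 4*6628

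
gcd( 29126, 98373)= 1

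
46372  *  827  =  38349644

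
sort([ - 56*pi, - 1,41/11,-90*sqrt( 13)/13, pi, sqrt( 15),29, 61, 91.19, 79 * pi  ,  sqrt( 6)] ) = [ - 56* pi, - 90*sqrt( 13)/13, - 1, sqrt( 6 ), pi,41/11,sqrt( 15) , 29,  61,  91.19, 79*pi]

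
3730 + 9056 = 12786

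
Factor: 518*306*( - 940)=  - 2^4*3^2*5^1*7^1* 17^1*37^1 * 47^1 = - 148997520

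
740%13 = 12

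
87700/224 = 391 +29/56 = 391.52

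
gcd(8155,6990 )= 1165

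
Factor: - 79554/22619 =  - 2^1* 3^1*13259^1*22619^(-1 ) 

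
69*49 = 3381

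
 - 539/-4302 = 539/4302 = 0.13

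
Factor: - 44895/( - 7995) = 73/13 = 13^( - 1) * 73^1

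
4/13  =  4/13 = 0.31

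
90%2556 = 90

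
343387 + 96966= 440353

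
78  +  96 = 174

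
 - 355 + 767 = 412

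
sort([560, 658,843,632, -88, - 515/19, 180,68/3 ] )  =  [ - 88, - 515/19,  68/3,180, 560, 632, 658, 843] 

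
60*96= 5760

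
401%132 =5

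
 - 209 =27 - 236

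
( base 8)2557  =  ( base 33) 195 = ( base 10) 1391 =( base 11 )1055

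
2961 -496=2465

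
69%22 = 3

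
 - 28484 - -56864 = 28380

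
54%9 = 0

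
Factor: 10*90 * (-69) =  - 2^2*3^3*5^2*23^1 =-62100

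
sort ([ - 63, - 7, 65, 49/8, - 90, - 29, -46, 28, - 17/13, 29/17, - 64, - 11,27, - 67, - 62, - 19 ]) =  [ - 90,-67, - 64,-63, - 62,- 46 , - 29, - 19, - 11, - 7, - 17/13, 29/17,49/8, 27, 28,65 ]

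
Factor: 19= 19^1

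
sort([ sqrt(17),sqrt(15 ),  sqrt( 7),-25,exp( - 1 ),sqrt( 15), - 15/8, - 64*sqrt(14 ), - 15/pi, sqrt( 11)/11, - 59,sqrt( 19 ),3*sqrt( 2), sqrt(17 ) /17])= [ - 64*sqrt( 14 ),-59,  -  25, - 15/pi,- 15/8, sqrt(17) /17, sqrt(  11)/11, exp ( - 1 ),sqrt ( 7),sqrt (15),  sqrt(15 ), sqrt (17 ), 3 * sqrt(2 ),sqrt(19 ) ]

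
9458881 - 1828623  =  7630258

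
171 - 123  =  48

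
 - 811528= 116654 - 928182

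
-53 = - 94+41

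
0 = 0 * 691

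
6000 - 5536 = 464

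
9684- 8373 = 1311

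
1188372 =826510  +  361862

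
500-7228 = -6728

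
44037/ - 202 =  - 219+201/202 = - 218.00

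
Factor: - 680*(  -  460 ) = 2^5*5^2*17^1*23^1  =  312800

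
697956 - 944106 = -246150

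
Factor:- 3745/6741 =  - 5/9 = - 3^( - 2 ) *5^1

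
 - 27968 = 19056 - 47024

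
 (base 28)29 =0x41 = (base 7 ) 122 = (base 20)35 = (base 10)65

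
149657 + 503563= 653220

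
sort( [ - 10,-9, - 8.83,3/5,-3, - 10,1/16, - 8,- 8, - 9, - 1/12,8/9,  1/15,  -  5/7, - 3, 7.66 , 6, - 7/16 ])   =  [ - 10, - 10, - 9 , - 9 , - 8.83, - 8, - 8, - 3, - 3, - 5/7, - 7/16, - 1/12,1/16, 1/15,  3/5, 8/9,6,7.66]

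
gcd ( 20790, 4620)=2310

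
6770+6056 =12826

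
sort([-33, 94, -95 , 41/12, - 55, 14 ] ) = [ - 95, - 55, - 33,41/12,14, 94]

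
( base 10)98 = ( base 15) 68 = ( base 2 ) 1100010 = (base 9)118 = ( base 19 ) 53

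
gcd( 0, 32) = 32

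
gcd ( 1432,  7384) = 8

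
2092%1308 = 784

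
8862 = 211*42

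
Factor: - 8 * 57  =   - 2^3 * 3^1 * 19^1=-456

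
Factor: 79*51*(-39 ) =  - 157131 = - 3^2*13^1*17^1*79^1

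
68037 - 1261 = 66776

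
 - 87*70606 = -6142722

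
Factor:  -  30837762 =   -  2^1*3^2*17^1*179^1*563^1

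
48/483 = 16/161  =  0.10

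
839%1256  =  839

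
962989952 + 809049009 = 1772038961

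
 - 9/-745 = 9/745 = 0.01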